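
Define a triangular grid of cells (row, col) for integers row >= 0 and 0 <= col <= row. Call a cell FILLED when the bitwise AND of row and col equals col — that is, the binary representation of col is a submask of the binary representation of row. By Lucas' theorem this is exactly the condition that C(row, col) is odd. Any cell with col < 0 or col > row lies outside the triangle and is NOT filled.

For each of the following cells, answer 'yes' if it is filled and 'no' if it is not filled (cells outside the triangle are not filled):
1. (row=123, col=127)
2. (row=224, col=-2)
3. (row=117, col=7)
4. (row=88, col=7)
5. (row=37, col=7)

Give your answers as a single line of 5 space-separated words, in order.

Answer: no no no no no

Derivation:
(123,127): col outside [0, 123] -> not filled
(224,-2): col outside [0, 224] -> not filled
(117,7): row=0b1110101, col=0b111, row AND col = 0b101 = 5; 5 != 7 -> empty
(88,7): row=0b1011000, col=0b111, row AND col = 0b0 = 0; 0 != 7 -> empty
(37,7): row=0b100101, col=0b111, row AND col = 0b101 = 5; 5 != 7 -> empty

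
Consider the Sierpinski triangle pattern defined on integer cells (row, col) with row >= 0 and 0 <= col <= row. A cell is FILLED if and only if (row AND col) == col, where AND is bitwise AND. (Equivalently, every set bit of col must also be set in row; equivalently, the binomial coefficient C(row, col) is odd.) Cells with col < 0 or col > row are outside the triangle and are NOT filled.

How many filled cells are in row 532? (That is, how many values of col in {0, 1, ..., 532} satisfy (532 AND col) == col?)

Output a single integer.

532 in binary = 1000010100
popcount(532) = number of 1-bits in 1000010100 = 3
A col c satisfies (532 AND c) == c iff every set bit of c is also set in 532; each of the 3 set bits of 532 can independently be on or off in c.
count = 2^3 = 8

Answer: 8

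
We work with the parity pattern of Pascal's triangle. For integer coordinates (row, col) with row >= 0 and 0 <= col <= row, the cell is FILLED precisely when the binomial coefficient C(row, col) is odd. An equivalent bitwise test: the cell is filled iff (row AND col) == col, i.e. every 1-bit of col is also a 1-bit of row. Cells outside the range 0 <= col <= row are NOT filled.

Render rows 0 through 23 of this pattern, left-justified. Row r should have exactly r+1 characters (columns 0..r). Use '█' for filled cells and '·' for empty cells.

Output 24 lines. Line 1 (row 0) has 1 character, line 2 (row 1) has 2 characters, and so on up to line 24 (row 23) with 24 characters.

r0=0: █
r1=1: ██
r2=10: █·█
r3=11: ████
r4=100: █···█
r5=101: ██··██
r6=110: █·█·█·█
r7=111: ████████
r8=1000: █·······█
r9=1001: ██······██
r10=1010: █·█·····█·█
r11=1011: ████····████
r12=1100: █···█···█···█
r13=1101: ██··██··██··██
r14=1110: █·█·█·█·█·█·█·█
r15=1111: ████████████████
r16=10000: █···············█
r17=10001: ██··············██
r18=10010: █·█·············█·█
r19=10011: ████············████
r20=10100: █···█···········█···█
r21=10101: ██··██··········██··██
r22=10110: █·█·█·█·········█·█·█·█
r23=10111: ████████········████████

Answer: █
██
█·█
████
█···█
██··██
█·█·█·█
████████
█·······█
██······██
█·█·····█·█
████····████
█···█···█···█
██··██··██··██
█·█·█·█·█·█·█·█
████████████████
█···············█
██··············██
█·█·············█·█
████············████
█···█···········█···█
██··██··········██··██
█·█·█·█·········█·█·█·█
████████········████████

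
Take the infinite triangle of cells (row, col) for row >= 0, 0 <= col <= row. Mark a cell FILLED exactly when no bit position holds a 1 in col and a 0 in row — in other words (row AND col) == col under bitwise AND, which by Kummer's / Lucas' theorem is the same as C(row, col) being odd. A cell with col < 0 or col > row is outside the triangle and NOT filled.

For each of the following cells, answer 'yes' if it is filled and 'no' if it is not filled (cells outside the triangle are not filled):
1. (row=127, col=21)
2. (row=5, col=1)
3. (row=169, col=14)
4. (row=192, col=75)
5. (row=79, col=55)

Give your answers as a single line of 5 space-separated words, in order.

Answer: yes yes no no no

Derivation:
(127,21): row=0b1111111, col=0b10101, row AND col = 0b10101 = 21; 21 == 21 -> filled
(5,1): row=0b101, col=0b1, row AND col = 0b1 = 1; 1 == 1 -> filled
(169,14): row=0b10101001, col=0b1110, row AND col = 0b1000 = 8; 8 != 14 -> empty
(192,75): row=0b11000000, col=0b1001011, row AND col = 0b1000000 = 64; 64 != 75 -> empty
(79,55): row=0b1001111, col=0b110111, row AND col = 0b111 = 7; 7 != 55 -> empty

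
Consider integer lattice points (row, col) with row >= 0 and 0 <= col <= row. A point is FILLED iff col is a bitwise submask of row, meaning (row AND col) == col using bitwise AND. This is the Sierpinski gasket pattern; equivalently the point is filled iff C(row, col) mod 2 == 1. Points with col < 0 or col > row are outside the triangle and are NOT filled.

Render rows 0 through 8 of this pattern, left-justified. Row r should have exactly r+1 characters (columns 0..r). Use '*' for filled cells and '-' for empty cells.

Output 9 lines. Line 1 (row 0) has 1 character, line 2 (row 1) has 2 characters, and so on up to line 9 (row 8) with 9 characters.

Answer: *
**
*-*
****
*---*
**--**
*-*-*-*
********
*-------*

Derivation:
r0=0: *
r1=1: **
r2=10: *-*
r3=11: ****
r4=100: *---*
r5=101: **--**
r6=110: *-*-*-*
r7=111: ********
r8=1000: *-------*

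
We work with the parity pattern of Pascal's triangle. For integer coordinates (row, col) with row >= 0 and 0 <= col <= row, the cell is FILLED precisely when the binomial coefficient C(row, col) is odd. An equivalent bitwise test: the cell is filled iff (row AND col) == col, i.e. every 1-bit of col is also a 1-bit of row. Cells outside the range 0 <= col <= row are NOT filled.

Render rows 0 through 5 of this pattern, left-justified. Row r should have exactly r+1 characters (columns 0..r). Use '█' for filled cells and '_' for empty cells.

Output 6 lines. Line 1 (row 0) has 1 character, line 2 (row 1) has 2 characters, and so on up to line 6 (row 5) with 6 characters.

r0=0: █
r1=1: ██
r2=10: █_█
r3=11: ████
r4=100: █___█
r5=101: ██__██

Answer: █
██
█_█
████
█___█
██__██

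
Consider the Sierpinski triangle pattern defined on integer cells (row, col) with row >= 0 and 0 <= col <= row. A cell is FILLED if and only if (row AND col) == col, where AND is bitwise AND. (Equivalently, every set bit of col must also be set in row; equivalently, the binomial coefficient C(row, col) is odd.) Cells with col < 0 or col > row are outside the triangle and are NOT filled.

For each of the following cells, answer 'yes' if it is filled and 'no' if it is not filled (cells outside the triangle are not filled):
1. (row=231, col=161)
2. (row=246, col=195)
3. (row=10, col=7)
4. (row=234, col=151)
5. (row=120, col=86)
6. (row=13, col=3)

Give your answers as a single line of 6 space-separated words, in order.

(231,161): row=0b11100111, col=0b10100001, row AND col = 0b10100001 = 161; 161 == 161 -> filled
(246,195): row=0b11110110, col=0b11000011, row AND col = 0b11000010 = 194; 194 != 195 -> empty
(10,7): row=0b1010, col=0b111, row AND col = 0b10 = 2; 2 != 7 -> empty
(234,151): row=0b11101010, col=0b10010111, row AND col = 0b10000010 = 130; 130 != 151 -> empty
(120,86): row=0b1111000, col=0b1010110, row AND col = 0b1010000 = 80; 80 != 86 -> empty
(13,3): row=0b1101, col=0b11, row AND col = 0b1 = 1; 1 != 3 -> empty

Answer: yes no no no no no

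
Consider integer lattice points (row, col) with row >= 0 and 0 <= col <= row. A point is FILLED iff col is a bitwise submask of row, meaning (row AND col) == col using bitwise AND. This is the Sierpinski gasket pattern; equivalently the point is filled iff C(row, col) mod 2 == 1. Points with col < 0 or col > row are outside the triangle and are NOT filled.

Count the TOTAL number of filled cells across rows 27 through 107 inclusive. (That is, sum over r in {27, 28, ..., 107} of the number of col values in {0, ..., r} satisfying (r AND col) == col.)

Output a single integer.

Answer: 1240

Derivation:
r27=11011 pc4: +16 =16
r28=11100 pc3: +8 =24
r29=11101 pc4: +16 =40
r30=11110 pc4: +16 =56
r31=11111 pc5: +32 =88
r32=100000 pc1: +2 =90
r33=100001 pc2: +4 =94
r34=100010 pc2: +4 =98
r35=100011 pc3: +8 =106
r36=100100 pc2: +4 =110
r37=100101 pc3: +8 =118
r38=100110 pc3: +8 =126
r39=100111 pc4: +16 =142
r40=101000 pc2: +4 =146
r41=101001 pc3: +8 =154
r42=101010 pc3: +8 =162
r43=101011 pc4: +16 =178
r44=101100 pc3: +8 =186
r45=101101 pc4: +16 =202
r46=101110 pc4: +16 =218
r47=101111 pc5: +32 =250
r48=110000 pc2: +4 =254
r49=110001 pc3: +8 =262
r50=110010 pc3: +8 =270
r51=110011 pc4: +16 =286
r52=110100 pc3: +8 =294
r53=110101 pc4: +16 =310
r54=110110 pc4: +16 =326
r55=110111 pc5: +32 =358
r56=111000 pc3: +8 =366
r57=111001 pc4: +16 =382
r58=111010 pc4: +16 =398
r59=111011 pc5: +32 =430
r60=111100 pc4: +16 =446
r61=111101 pc5: +32 =478
r62=111110 pc5: +32 =510
r63=111111 pc6: +64 =574
r64=1000000 pc1: +2 =576
r65=1000001 pc2: +4 =580
r66=1000010 pc2: +4 =584
r67=1000011 pc3: +8 =592
r68=1000100 pc2: +4 =596
r69=1000101 pc3: +8 =604
r70=1000110 pc3: +8 =612
r71=1000111 pc4: +16 =628
r72=1001000 pc2: +4 =632
r73=1001001 pc3: +8 =640
r74=1001010 pc3: +8 =648
r75=1001011 pc4: +16 =664
r76=1001100 pc3: +8 =672
r77=1001101 pc4: +16 =688
r78=1001110 pc4: +16 =704
r79=1001111 pc5: +32 =736
r80=1010000 pc2: +4 =740
r81=1010001 pc3: +8 =748
r82=1010010 pc3: +8 =756
r83=1010011 pc4: +16 =772
r84=1010100 pc3: +8 =780
r85=1010101 pc4: +16 =796
r86=1010110 pc4: +16 =812
r87=1010111 pc5: +32 =844
r88=1011000 pc3: +8 =852
r89=1011001 pc4: +16 =868
r90=1011010 pc4: +16 =884
r91=1011011 pc5: +32 =916
r92=1011100 pc4: +16 =932
r93=1011101 pc5: +32 =964
r94=1011110 pc5: +32 =996
r95=1011111 pc6: +64 =1060
r96=1100000 pc2: +4 =1064
r97=1100001 pc3: +8 =1072
r98=1100010 pc3: +8 =1080
r99=1100011 pc4: +16 =1096
r100=1100100 pc3: +8 =1104
r101=1100101 pc4: +16 =1120
r102=1100110 pc4: +16 =1136
r103=1100111 pc5: +32 =1168
r104=1101000 pc3: +8 =1176
r105=1101001 pc4: +16 =1192
r106=1101010 pc4: +16 =1208
r107=1101011 pc5: +32 =1240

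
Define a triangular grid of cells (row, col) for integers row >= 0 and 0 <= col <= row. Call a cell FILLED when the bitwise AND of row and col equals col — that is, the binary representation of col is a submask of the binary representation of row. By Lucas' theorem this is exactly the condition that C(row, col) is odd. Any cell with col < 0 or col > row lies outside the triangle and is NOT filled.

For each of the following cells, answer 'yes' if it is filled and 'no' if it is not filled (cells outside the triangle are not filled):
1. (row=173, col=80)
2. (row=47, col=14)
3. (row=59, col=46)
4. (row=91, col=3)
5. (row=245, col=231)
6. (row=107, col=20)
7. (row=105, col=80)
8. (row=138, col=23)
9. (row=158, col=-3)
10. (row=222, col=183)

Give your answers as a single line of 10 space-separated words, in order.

(173,80): row=0b10101101, col=0b1010000, row AND col = 0b0 = 0; 0 != 80 -> empty
(47,14): row=0b101111, col=0b1110, row AND col = 0b1110 = 14; 14 == 14 -> filled
(59,46): row=0b111011, col=0b101110, row AND col = 0b101010 = 42; 42 != 46 -> empty
(91,3): row=0b1011011, col=0b11, row AND col = 0b11 = 3; 3 == 3 -> filled
(245,231): row=0b11110101, col=0b11100111, row AND col = 0b11100101 = 229; 229 != 231 -> empty
(107,20): row=0b1101011, col=0b10100, row AND col = 0b0 = 0; 0 != 20 -> empty
(105,80): row=0b1101001, col=0b1010000, row AND col = 0b1000000 = 64; 64 != 80 -> empty
(138,23): row=0b10001010, col=0b10111, row AND col = 0b10 = 2; 2 != 23 -> empty
(158,-3): col outside [0, 158] -> not filled
(222,183): row=0b11011110, col=0b10110111, row AND col = 0b10010110 = 150; 150 != 183 -> empty

Answer: no yes no yes no no no no no no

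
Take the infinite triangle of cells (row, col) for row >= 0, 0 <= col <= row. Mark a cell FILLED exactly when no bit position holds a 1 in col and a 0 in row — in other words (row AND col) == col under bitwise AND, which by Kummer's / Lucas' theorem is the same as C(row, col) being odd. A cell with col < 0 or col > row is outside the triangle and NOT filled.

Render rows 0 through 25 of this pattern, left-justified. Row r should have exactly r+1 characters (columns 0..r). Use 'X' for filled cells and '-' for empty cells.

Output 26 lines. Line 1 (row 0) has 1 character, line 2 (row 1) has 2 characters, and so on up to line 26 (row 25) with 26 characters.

r0=0: X
r1=1: XX
r2=10: X-X
r3=11: XXXX
r4=100: X---X
r5=101: XX--XX
r6=110: X-X-X-X
r7=111: XXXXXXXX
r8=1000: X-------X
r9=1001: XX------XX
r10=1010: X-X-----X-X
r11=1011: XXXX----XXXX
r12=1100: X---X---X---X
r13=1101: XX--XX--XX--XX
r14=1110: X-X-X-X-X-X-X-X
r15=1111: XXXXXXXXXXXXXXXX
r16=10000: X---------------X
r17=10001: XX--------------XX
r18=10010: X-X-------------X-X
r19=10011: XXXX------------XXXX
r20=10100: X---X-----------X---X
r21=10101: XX--XX----------XX--XX
r22=10110: X-X-X-X---------X-X-X-X
r23=10111: XXXXXXXX--------XXXXXXXX
r24=11000: X-------X-------X-------X
r25=11001: XX------XX------XX------XX

Answer: X
XX
X-X
XXXX
X---X
XX--XX
X-X-X-X
XXXXXXXX
X-------X
XX------XX
X-X-----X-X
XXXX----XXXX
X---X---X---X
XX--XX--XX--XX
X-X-X-X-X-X-X-X
XXXXXXXXXXXXXXXX
X---------------X
XX--------------XX
X-X-------------X-X
XXXX------------XXXX
X---X-----------X---X
XX--XX----------XX--XX
X-X-X-X---------X-X-X-X
XXXXXXXX--------XXXXXXXX
X-------X-------X-------X
XX------XX------XX------XX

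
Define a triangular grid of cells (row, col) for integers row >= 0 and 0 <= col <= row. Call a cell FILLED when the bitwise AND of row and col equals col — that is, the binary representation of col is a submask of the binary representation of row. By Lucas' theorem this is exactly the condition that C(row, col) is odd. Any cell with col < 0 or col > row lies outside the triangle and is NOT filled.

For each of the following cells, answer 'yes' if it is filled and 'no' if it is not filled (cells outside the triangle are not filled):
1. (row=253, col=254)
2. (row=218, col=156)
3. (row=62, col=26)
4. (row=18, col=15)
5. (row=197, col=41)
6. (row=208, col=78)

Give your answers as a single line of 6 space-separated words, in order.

Answer: no no yes no no no

Derivation:
(253,254): col outside [0, 253] -> not filled
(218,156): row=0b11011010, col=0b10011100, row AND col = 0b10011000 = 152; 152 != 156 -> empty
(62,26): row=0b111110, col=0b11010, row AND col = 0b11010 = 26; 26 == 26 -> filled
(18,15): row=0b10010, col=0b1111, row AND col = 0b10 = 2; 2 != 15 -> empty
(197,41): row=0b11000101, col=0b101001, row AND col = 0b1 = 1; 1 != 41 -> empty
(208,78): row=0b11010000, col=0b1001110, row AND col = 0b1000000 = 64; 64 != 78 -> empty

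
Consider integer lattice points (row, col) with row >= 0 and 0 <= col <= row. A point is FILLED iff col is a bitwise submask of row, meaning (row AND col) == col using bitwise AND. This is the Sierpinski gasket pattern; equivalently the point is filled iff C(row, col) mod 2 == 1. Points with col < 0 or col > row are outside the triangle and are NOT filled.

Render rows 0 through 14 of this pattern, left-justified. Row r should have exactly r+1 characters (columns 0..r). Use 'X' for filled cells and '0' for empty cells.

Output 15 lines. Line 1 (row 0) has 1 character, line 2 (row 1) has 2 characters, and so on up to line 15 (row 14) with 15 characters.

Answer: X
XX
X0X
XXXX
X000X
XX00XX
X0X0X0X
XXXXXXXX
X0000000X
XX000000XX
X0X00000X0X
XXXX0000XXXX
X000X000X000X
XX00XX00XX00XX
X0X0X0X0X0X0X0X

Derivation:
r0=0: X
r1=1: XX
r2=10: X0X
r3=11: XXXX
r4=100: X000X
r5=101: XX00XX
r6=110: X0X0X0X
r7=111: XXXXXXXX
r8=1000: X0000000X
r9=1001: XX000000XX
r10=1010: X0X00000X0X
r11=1011: XXXX0000XXXX
r12=1100: X000X000X000X
r13=1101: XX00XX00XX00XX
r14=1110: X0X0X0X0X0X0X0X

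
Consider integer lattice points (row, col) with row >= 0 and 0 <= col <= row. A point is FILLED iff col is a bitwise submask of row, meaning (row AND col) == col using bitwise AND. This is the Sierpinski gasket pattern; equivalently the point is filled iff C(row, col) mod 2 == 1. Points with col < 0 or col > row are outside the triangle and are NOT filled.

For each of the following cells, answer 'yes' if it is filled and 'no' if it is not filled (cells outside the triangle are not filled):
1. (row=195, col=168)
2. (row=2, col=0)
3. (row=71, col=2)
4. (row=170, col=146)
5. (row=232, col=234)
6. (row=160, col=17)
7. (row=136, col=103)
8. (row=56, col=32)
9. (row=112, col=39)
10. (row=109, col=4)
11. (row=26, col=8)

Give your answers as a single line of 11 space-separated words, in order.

(195,168): row=0b11000011, col=0b10101000, row AND col = 0b10000000 = 128; 128 != 168 -> empty
(2,0): row=0b10, col=0b0, row AND col = 0b0 = 0; 0 == 0 -> filled
(71,2): row=0b1000111, col=0b10, row AND col = 0b10 = 2; 2 == 2 -> filled
(170,146): row=0b10101010, col=0b10010010, row AND col = 0b10000010 = 130; 130 != 146 -> empty
(232,234): col outside [0, 232] -> not filled
(160,17): row=0b10100000, col=0b10001, row AND col = 0b0 = 0; 0 != 17 -> empty
(136,103): row=0b10001000, col=0b1100111, row AND col = 0b0 = 0; 0 != 103 -> empty
(56,32): row=0b111000, col=0b100000, row AND col = 0b100000 = 32; 32 == 32 -> filled
(112,39): row=0b1110000, col=0b100111, row AND col = 0b100000 = 32; 32 != 39 -> empty
(109,4): row=0b1101101, col=0b100, row AND col = 0b100 = 4; 4 == 4 -> filled
(26,8): row=0b11010, col=0b1000, row AND col = 0b1000 = 8; 8 == 8 -> filled

Answer: no yes yes no no no no yes no yes yes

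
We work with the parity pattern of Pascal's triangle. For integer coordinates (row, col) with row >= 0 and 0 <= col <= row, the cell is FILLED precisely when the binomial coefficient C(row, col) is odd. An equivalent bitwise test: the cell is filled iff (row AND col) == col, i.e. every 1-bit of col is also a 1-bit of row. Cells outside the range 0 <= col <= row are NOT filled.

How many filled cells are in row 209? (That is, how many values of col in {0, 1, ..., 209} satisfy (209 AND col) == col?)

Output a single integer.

Answer: 16

Derivation:
209 in binary = 11010001
popcount(209) = number of 1-bits in 11010001 = 4
A col c satisfies (209 AND c) == c iff every set bit of c is also set in 209; each of the 4 set bits of 209 can independently be on or off in c.
count = 2^4 = 16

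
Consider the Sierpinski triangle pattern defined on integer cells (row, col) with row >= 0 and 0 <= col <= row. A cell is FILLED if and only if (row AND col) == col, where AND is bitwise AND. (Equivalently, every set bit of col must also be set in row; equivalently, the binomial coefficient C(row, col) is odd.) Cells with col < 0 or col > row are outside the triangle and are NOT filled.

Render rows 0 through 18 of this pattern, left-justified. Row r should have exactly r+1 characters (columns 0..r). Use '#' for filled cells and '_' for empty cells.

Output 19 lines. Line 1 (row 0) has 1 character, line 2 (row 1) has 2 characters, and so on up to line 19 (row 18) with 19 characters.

r0=0: #
r1=1: ##
r2=10: #_#
r3=11: ####
r4=100: #___#
r5=101: ##__##
r6=110: #_#_#_#
r7=111: ########
r8=1000: #_______#
r9=1001: ##______##
r10=1010: #_#_____#_#
r11=1011: ####____####
r12=1100: #___#___#___#
r13=1101: ##__##__##__##
r14=1110: #_#_#_#_#_#_#_#
r15=1111: ################
r16=10000: #_______________#
r17=10001: ##______________##
r18=10010: #_#_____________#_#

Answer: #
##
#_#
####
#___#
##__##
#_#_#_#
########
#_______#
##______##
#_#_____#_#
####____####
#___#___#___#
##__##__##__##
#_#_#_#_#_#_#_#
################
#_______________#
##______________##
#_#_____________#_#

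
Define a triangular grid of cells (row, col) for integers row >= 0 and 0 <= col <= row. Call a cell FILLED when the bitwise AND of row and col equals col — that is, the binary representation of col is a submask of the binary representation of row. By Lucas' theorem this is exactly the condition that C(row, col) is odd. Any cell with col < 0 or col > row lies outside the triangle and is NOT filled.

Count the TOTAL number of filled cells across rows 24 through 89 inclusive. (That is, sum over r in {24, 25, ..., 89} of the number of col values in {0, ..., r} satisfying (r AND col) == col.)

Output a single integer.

r24=11000 pc2: +4 =4
r25=11001 pc3: +8 =12
r26=11010 pc3: +8 =20
r27=11011 pc4: +16 =36
r28=11100 pc3: +8 =44
r29=11101 pc4: +16 =60
r30=11110 pc4: +16 =76
r31=11111 pc5: +32 =108
r32=100000 pc1: +2 =110
r33=100001 pc2: +4 =114
r34=100010 pc2: +4 =118
r35=100011 pc3: +8 =126
r36=100100 pc2: +4 =130
r37=100101 pc3: +8 =138
r38=100110 pc3: +8 =146
r39=100111 pc4: +16 =162
r40=101000 pc2: +4 =166
r41=101001 pc3: +8 =174
r42=101010 pc3: +8 =182
r43=101011 pc4: +16 =198
r44=101100 pc3: +8 =206
r45=101101 pc4: +16 =222
r46=101110 pc4: +16 =238
r47=101111 pc5: +32 =270
r48=110000 pc2: +4 =274
r49=110001 pc3: +8 =282
r50=110010 pc3: +8 =290
r51=110011 pc4: +16 =306
r52=110100 pc3: +8 =314
r53=110101 pc4: +16 =330
r54=110110 pc4: +16 =346
r55=110111 pc5: +32 =378
r56=111000 pc3: +8 =386
r57=111001 pc4: +16 =402
r58=111010 pc4: +16 =418
r59=111011 pc5: +32 =450
r60=111100 pc4: +16 =466
r61=111101 pc5: +32 =498
r62=111110 pc5: +32 =530
r63=111111 pc6: +64 =594
r64=1000000 pc1: +2 =596
r65=1000001 pc2: +4 =600
r66=1000010 pc2: +4 =604
r67=1000011 pc3: +8 =612
r68=1000100 pc2: +4 =616
r69=1000101 pc3: +8 =624
r70=1000110 pc3: +8 =632
r71=1000111 pc4: +16 =648
r72=1001000 pc2: +4 =652
r73=1001001 pc3: +8 =660
r74=1001010 pc3: +8 =668
r75=1001011 pc4: +16 =684
r76=1001100 pc3: +8 =692
r77=1001101 pc4: +16 =708
r78=1001110 pc4: +16 =724
r79=1001111 pc5: +32 =756
r80=1010000 pc2: +4 =760
r81=1010001 pc3: +8 =768
r82=1010010 pc3: +8 =776
r83=1010011 pc4: +16 =792
r84=1010100 pc3: +8 =800
r85=1010101 pc4: +16 =816
r86=1010110 pc4: +16 =832
r87=1010111 pc5: +32 =864
r88=1011000 pc3: +8 =872
r89=1011001 pc4: +16 =888

Answer: 888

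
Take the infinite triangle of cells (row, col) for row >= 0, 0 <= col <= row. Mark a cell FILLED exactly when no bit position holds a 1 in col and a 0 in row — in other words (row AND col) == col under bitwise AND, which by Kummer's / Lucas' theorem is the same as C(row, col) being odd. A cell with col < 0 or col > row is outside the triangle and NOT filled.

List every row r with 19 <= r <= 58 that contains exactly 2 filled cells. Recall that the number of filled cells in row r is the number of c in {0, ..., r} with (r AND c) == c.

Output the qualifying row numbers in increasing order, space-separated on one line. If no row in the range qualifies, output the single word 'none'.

Row r has 2^popcount(r) filled cells, so we need popcount(r) = log2(2) = 1.
Scan r = 19..58 and keep those with exactly 1 one-bits:
r=19=10011 popcount=3 -> skip
r=20=10100 popcount=2 -> skip
r=21=10101 popcount=3 -> skip
r=22=10110 popcount=3 -> skip
r=23=10111 popcount=4 -> skip
r=24=11000 popcount=2 -> skip
r=25=11001 popcount=3 -> skip
r=26=11010 popcount=3 -> skip
r=27=11011 popcount=4 -> skip
r=28=11100 popcount=3 -> skip
r=29=11101 popcount=4 -> skip
r=30=11110 popcount=4 -> skip
r=31=11111 popcount=5 -> skip
r=32=100000 popcount=1 -> KEEP
r=33=100001 popcount=2 -> skip
r=34=100010 popcount=2 -> skip
r=35=100011 popcount=3 -> skip
r=36=100100 popcount=2 -> skip
r=37=100101 popcount=3 -> skip
r=38=100110 popcount=3 -> skip
r=39=100111 popcount=4 -> skip
r=40=101000 popcount=2 -> skip
r=41=101001 popcount=3 -> skip
r=42=101010 popcount=3 -> skip
r=43=101011 popcount=4 -> skip
r=44=101100 popcount=3 -> skip
r=45=101101 popcount=4 -> skip
r=46=101110 popcount=4 -> skip
r=47=101111 popcount=5 -> skip
r=48=110000 popcount=2 -> skip
r=49=110001 popcount=3 -> skip
r=50=110010 popcount=3 -> skip
r=51=110011 popcount=4 -> skip
r=52=110100 popcount=3 -> skip
r=53=110101 popcount=4 -> skip
r=54=110110 popcount=4 -> skip
r=55=110111 popcount=5 -> skip
r=56=111000 popcount=3 -> skip
r=57=111001 popcount=4 -> skip
r=58=111010 popcount=4 -> skip
Kept rows: 32

Answer: 32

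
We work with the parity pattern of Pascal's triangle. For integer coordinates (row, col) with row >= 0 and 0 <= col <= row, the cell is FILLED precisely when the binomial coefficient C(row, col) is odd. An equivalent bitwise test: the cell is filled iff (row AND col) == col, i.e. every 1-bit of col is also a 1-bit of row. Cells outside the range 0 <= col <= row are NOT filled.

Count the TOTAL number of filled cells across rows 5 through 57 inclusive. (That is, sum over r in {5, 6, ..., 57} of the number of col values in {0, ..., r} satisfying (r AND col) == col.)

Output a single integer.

r5=101 pc2: +4 =4
r6=110 pc2: +4 =8
r7=111 pc3: +8 =16
r8=1000 pc1: +2 =18
r9=1001 pc2: +4 =22
r10=1010 pc2: +4 =26
r11=1011 pc3: +8 =34
r12=1100 pc2: +4 =38
r13=1101 pc3: +8 =46
r14=1110 pc3: +8 =54
r15=1111 pc4: +16 =70
r16=10000 pc1: +2 =72
r17=10001 pc2: +4 =76
r18=10010 pc2: +4 =80
r19=10011 pc3: +8 =88
r20=10100 pc2: +4 =92
r21=10101 pc3: +8 =100
r22=10110 pc3: +8 =108
r23=10111 pc4: +16 =124
r24=11000 pc2: +4 =128
r25=11001 pc3: +8 =136
r26=11010 pc3: +8 =144
r27=11011 pc4: +16 =160
r28=11100 pc3: +8 =168
r29=11101 pc4: +16 =184
r30=11110 pc4: +16 =200
r31=11111 pc5: +32 =232
r32=100000 pc1: +2 =234
r33=100001 pc2: +4 =238
r34=100010 pc2: +4 =242
r35=100011 pc3: +8 =250
r36=100100 pc2: +4 =254
r37=100101 pc3: +8 =262
r38=100110 pc3: +8 =270
r39=100111 pc4: +16 =286
r40=101000 pc2: +4 =290
r41=101001 pc3: +8 =298
r42=101010 pc3: +8 =306
r43=101011 pc4: +16 =322
r44=101100 pc3: +8 =330
r45=101101 pc4: +16 =346
r46=101110 pc4: +16 =362
r47=101111 pc5: +32 =394
r48=110000 pc2: +4 =398
r49=110001 pc3: +8 =406
r50=110010 pc3: +8 =414
r51=110011 pc4: +16 =430
r52=110100 pc3: +8 =438
r53=110101 pc4: +16 =454
r54=110110 pc4: +16 =470
r55=110111 pc5: +32 =502
r56=111000 pc3: +8 =510
r57=111001 pc4: +16 =526

Answer: 526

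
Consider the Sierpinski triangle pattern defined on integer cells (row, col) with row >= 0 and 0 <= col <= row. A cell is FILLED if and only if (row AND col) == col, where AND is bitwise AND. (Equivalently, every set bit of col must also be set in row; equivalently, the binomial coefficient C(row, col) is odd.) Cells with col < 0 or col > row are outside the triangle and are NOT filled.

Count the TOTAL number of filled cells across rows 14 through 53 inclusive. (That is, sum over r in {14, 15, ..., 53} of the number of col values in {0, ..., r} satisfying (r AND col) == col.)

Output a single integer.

r14=1110 pc3: +8 =8
r15=1111 pc4: +16 =24
r16=10000 pc1: +2 =26
r17=10001 pc2: +4 =30
r18=10010 pc2: +4 =34
r19=10011 pc3: +8 =42
r20=10100 pc2: +4 =46
r21=10101 pc3: +8 =54
r22=10110 pc3: +8 =62
r23=10111 pc4: +16 =78
r24=11000 pc2: +4 =82
r25=11001 pc3: +8 =90
r26=11010 pc3: +8 =98
r27=11011 pc4: +16 =114
r28=11100 pc3: +8 =122
r29=11101 pc4: +16 =138
r30=11110 pc4: +16 =154
r31=11111 pc5: +32 =186
r32=100000 pc1: +2 =188
r33=100001 pc2: +4 =192
r34=100010 pc2: +4 =196
r35=100011 pc3: +8 =204
r36=100100 pc2: +4 =208
r37=100101 pc3: +8 =216
r38=100110 pc3: +8 =224
r39=100111 pc4: +16 =240
r40=101000 pc2: +4 =244
r41=101001 pc3: +8 =252
r42=101010 pc3: +8 =260
r43=101011 pc4: +16 =276
r44=101100 pc3: +8 =284
r45=101101 pc4: +16 =300
r46=101110 pc4: +16 =316
r47=101111 pc5: +32 =348
r48=110000 pc2: +4 =352
r49=110001 pc3: +8 =360
r50=110010 pc3: +8 =368
r51=110011 pc4: +16 =384
r52=110100 pc3: +8 =392
r53=110101 pc4: +16 =408

Answer: 408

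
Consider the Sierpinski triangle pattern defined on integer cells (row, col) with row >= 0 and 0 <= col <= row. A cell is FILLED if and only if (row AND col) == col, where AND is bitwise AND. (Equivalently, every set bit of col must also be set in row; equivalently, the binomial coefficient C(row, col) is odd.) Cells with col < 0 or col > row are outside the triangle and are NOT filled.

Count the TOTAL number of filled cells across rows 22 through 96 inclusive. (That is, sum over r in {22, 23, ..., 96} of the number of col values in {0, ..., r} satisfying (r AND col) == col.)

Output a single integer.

r22=10110 pc3: +8 =8
r23=10111 pc4: +16 =24
r24=11000 pc2: +4 =28
r25=11001 pc3: +8 =36
r26=11010 pc3: +8 =44
r27=11011 pc4: +16 =60
r28=11100 pc3: +8 =68
r29=11101 pc4: +16 =84
r30=11110 pc4: +16 =100
r31=11111 pc5: +32 =132
r32=100000 pc1: +2 =134
r33=100001 pc2: +4 =138
r34=100010 pc2: +4 =142
r35=100011 pc3: +8 =150
r36=100100 pc2: +4 =154
r37=100101 pc3: +8 =162
r38=100110 pc3: +8 =170
r39=100111 pc4: +16 =186
r40=101000 pc2: +4 =190
r41=101001 pc3: +8 =198
r42=101010 pc3: +8 =206
r43=101011 pc4: +16 =222
r44=101100 pc3: +8 =230
r45=101101 pc4: +16 =246
r46=101110 pc4: +16 =262
r47=101111 pc5: +32 =294
r48=110000 pc2: +4 =298
r49=110001 pc3: +8 =306
r50=110010 pc3: +8 =314
r51=110011 pc4: +16 =330
r52=110100 pc3: +8 =338
r53=110101 pc4: +16 =354
r54=110110 pc4: +16 =370
r55=110111 pc5: +32 =402
r56=111000 pc3: +8 =410
r57=111001 pc4: +16 =426
r58=111010 pc4: +16 =442
r59=111011 pc5: +32 =474
r60=111100 pc4: +16 =490
r61=111101 pc5: +32 =522
r62=111110 pc5: +32 =554
r63=111111 pc6: +64 =618
r64=1000000 pc1: +2 =620
r65=1000001 pc2: +4 =624
r66=1000010 pc2: +4 =628
r67=1000011 pc3: +8 =636
r68=1000100 pc2: +4 =640
r69=1000101 pc3: +8 =648
r70=1000110 pc3: +8 =656
r71=1000111 pc4: +16 =672
r72=1001000 pc2: +4 =676
r73=1001001 pc3: +8 =684
r74=1001010 pc3: +8 =692
r75=1001011 pc4: +16 =708
r76=1001100 pc3: +8 =716
r77=1001101 pc4: +16 =732
r78=1001110 pc4: +16 =748
r79=1001111 pc5: +32 =780
r80=1010000 pc2: +4 =784
r81=1010001 pc3: +8 =792
r82=1010010 pc3: +8 =800
r83=1010011 pc4: +16 =816
r84=1010100 pc3: +8 =824
r85=1010101 pc4: +16 =840
r86=1010110 pc4: +16 =856
r87=1010111 pc5: +32 =888
r88=1011000 pc3: +8 =896
r89=1011001 pc4: +16 =912
r90=1011010 pc4: +16 =928
r91=1011011 pc5: +32 =960
r92=1011100 pc4: +16 =976
r93=1011101 pc5: +32 =1008
r94=1011110 pc5: +32 =1040
r95=1011111 pc6: +64 =1104
r96=1100000 pc2: +4 =1108

Answer: 1108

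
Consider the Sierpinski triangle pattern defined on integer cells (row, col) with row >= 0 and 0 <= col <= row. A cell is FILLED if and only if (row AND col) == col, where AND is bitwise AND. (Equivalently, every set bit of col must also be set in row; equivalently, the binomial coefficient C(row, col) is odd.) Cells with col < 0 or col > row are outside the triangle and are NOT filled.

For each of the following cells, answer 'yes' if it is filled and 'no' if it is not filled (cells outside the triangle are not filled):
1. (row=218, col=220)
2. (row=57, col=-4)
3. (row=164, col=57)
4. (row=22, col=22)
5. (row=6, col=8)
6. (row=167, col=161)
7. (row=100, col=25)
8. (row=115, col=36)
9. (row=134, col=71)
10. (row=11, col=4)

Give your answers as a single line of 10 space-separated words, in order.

(218,220): col outside [0, 218] -> not filled
(57,-4): col outside [0, 57] -> not filled
(164,57): row=0b10100100, col=0b111001, row AND col = 0b100000 = 32; 32 != 57 -> empty
(22,22): row=0b10110, col=0b10110, row AND col = 0b10110 = 22; 22 == 22 -> filled
(6,8): col outside [0, 6] -> not filled
(167,161): row=0b10100111, col=0b10100001, row AND col = 0b10100001 = 161; 161 == 161 -> filled
(100,25): row=0b1100100, col=0b11001, row AND col = 0b0 = 0; 0 != 25 -> empty
(115,36): row=0b1110011, col=0b100100, row AND col = 0b100000 = 32; 32 != 36 -> empty
(134,71): row=0b10000110, col=0b1000111, row AND col = 0b110 = 6; 6 != 71 -> empty
(11,4): row=0b1011, col=0b100, row AND col = 0b0 = 0; 0 != 4 -> empty

Answer: no no no yes no yes no no no no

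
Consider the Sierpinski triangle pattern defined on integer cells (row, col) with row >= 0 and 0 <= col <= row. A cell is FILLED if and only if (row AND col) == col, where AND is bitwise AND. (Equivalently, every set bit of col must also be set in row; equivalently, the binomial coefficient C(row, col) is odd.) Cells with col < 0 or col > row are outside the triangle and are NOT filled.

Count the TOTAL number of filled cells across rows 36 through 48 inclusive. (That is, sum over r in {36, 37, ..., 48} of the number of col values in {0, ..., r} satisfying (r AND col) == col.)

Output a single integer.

r36=100100 pc2: +4 =4
r37=100101 pc3: +8 =12
r38=100110 pc3: +8 =20
r39=100111 pc4: +16 =36
r40=101000 pc2: +4 =40
r41=101001 pc3: +8 =48
r42=101010 pc3: +8 =56
r43=101011 pc4: +16 =72
r44=101100 pc3: +8 =80
r45=101101 pc4: +16 =96
r46=101110 pc4: +16 =112
r47=101111 pc5: +32 =144
r48=110000 pc2: +4 =148

Answer: 148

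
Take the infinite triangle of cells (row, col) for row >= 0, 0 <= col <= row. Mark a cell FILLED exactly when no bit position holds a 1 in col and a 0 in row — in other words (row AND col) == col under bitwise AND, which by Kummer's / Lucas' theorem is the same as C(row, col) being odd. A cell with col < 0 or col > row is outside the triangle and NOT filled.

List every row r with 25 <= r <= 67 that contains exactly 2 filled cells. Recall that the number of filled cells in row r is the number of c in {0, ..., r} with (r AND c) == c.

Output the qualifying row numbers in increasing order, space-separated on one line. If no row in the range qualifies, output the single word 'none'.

Row r has 2^popcount(r) filled cells, so we need popcount(r) = log2(2) = 1.
Scan r = 25..67 and keep those with exactly 1 one-bits:
r=25=11001 popcount=3 -> skip
r=26=11010 popcount=3 -> skip
r=27=11011 popcount=4 -> skip
r=28=11100 popcount=3 -> skip
r=29=11101 popcount=4 -> skip
r=30=11110 popcount=4 -> skip
r=31=11111 popcount=5 -> skip
r=32=100000 popcount=1 -> KEEP
r=33=100001 popcount=2 -> skip
r=34=100010 popcount=2 -> skip
r=35=100011 popcount=3 -> skip
r=36=100100 popcount=2 -> skip
r=37=100101 popcount=3 -> skip
r=38=100110 popcount=3 -> skip
r=39=100111 popcount=4 -> skip
r=40=101000 popcount=2 -> skip
r=41=101001 popcount=3 -> skip
r=42=101010 popcount=3 -> skip
r=43=101011 popcount=4 -> skip
r=44=101100 popcount=3 -> skip
r=45=101101 popcount=4 -> skip
r=46=101110 popcount=4 -> skip
r=47=101111 popcount=5 -> skip
r=48=110000 popcount=2 -> skip
r=49=110001 popcount=3 -> skip
r=50=110010 popcount=3 -> skip
r=51=110011 popcount=4 -> skip
r=52=110100 popcount=3 -> skip
r=53=110101 popcount=4 -> skip
r=54=110110 popcount=4 -> skip
r=55=110111 popcount=5 -> skip
r=56=111000 popcount=3 -> skip
r=57=111001 popcount=4 -> skip
r=58=111010 popcount=4 -> skip
r=59=111011 popcount=5 -> skip
r=60=111100 popcount=4 -> skip
r=61=111101 popcount=5 -> skip
r=62=111110 popcount=5 -> skip
r=63=111111 popcount=6 -> skip
r=64=1000000 popcount=1 -> KEEP
r=65=1000001 popcount=2 -> skip
r=66=1000010 popcount=2 -> skip
r=67=1000011 popcount=3 -> skip
Kept rows: 32 64

Answer: 32 64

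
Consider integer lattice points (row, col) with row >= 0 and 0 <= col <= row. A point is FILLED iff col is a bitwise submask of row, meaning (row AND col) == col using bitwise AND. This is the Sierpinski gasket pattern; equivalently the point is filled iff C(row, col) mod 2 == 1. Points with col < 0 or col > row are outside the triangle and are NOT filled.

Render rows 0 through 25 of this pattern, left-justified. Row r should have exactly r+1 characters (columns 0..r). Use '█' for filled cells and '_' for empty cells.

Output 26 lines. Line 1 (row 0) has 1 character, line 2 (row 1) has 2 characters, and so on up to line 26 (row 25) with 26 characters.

Answer: █
██
█_█
████
█___█
██__██
█_█_█_█
████████
█_______█
██______██
█_█_____█_█
████____████
█___█___█___█
██__██__██__██
█_█_█_█_█_█_█_█
████████████████
█_______________█
██______________██
█_█_____________█_█
████____________████
█___█___________█___█
██__██__________██__██
█_█_█_█_________█_█_█_█
████████________████████
█_______█_______█_______█
██______██______██______██

Derivation:
r0=0: █
r1=1: ██
r2=10: █_█
r3=11: ████
r4=100: █___█
r5=101: ██__██
r6=110: █_█_█_█
r7=111: ████████
r8=1000: █_______█
r9=1001: ██______██
r10=1010: █_█_____█_█
r11=1011: ████____████
r12=1100: █___█___█___█
r13=1101: ██__██__██__██
r14=1110: █_█_█_█_█_█_█_█
r15=1111: ████████████████
r16=10000: █_______________█
r17=10001: ██______________██
r18=10010: █_█_____________█_█
r19=10011: ████____________████
r20=10100: █___█___________█___█
r21=10101: ██__██__________██__██
r22=10110: █_█_█_█_________█_█_█_█
r23=10111: ████████________████████
r24=11000: █_______█_______█_______█
r25=11001: ██______██______██______██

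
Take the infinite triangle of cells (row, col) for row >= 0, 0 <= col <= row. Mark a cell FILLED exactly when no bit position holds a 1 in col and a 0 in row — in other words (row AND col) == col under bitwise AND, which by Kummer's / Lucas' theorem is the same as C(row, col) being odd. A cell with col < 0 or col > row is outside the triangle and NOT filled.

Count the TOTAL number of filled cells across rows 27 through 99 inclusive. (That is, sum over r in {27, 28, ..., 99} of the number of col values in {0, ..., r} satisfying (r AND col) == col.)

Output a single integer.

Answer: 1096

Derivation:
r27=11011 pc4: +16 =16
r28=11100 pc3: +8 =24
r29=11101 pc4: +16 =40
r30=11110 pc4: +16 =56
r31=11111 pc5: +32 =88
r32=100000 pc1: +2 =90
r33=100001 pc2: +4 =94
r34=100010 pc2: +4 =98
r35=100011 pc3: +8 =106
r36=100100 pc2: +4 =110
r37=100101 pc3: +8 =118
r38=100110 pc3: +8 =126
r39=100111 pc4: +16 =142
r40=101000 pc2: +4 =146
r41=101001 pc3: +8 =154
r42=101010 pc3: +8 =162
r43=101011 pc4: +16 =178
r44=101100 pc3: +8 =186
r45=101101 pc4: +16 =202
r46=101110 pc4: +16 =218
r47=101111 pc5: +32 =250
r48=110000 pc2: +4 =254
r49=110001 pc3: +8 =262
r50=110010 pc3: +8 =270
r51=110011 pc4: +16 =286
r52=110100 pc3: +8 =294
r53=110101 pc4: +16 =310
r54=110110 pc4: +16 =326
r55=110111 pc5: +32 =358
r56=111000 pc3: +8 =366
r57=111001 pc4: +16 =382
r58=111010 pc4: +16 =398
r59=111011 pc5: +32 =430
r60=111100 pc4: +16 =446
r61=111101 pc5: +32 =478
r62=111110 pc5: +32 =510
r63=111111 pc6: +64 =574
r64=1000000 pc1: +2 =576
r65=1000001 pc2: +4 =580
r66=1000010 pc2: +4 =584
r67=1000011 pc3: +8 =592
r68=1000100 pc2: +4 =596
r69=1000101 pc3: +8 =604
r70=1000110 pc3: +8 =612
r71=1000111 pc4: +16 =628
r72=1001000 pc2: +4 =632
r73=1001001 pc3: +8 =640
r74=1001010 pc3: +8 =648
r75=1001011 pc4: +16 =664
r76=1001100 pc3: +8 =672
r77=1001101 pc4: +16 =688
r78=1001110 pc4: +16 =704
r79=1001111 pc5: +32 =736
r80=1010000 pc2: +4 =740
r81=1010001 pc3: +8 =748
r82=1010010 pc3: +8 =756
r83=1010011 pc4: +16 =772
r84=1010100 pc3: +8 =780
r85=1010101 pc4: +16 =796
r86=1010110 pc4: +16 =812
r87=1010111 pc5: +32 =844
r88=1011000 pc3: +8 =852
r89=1011001 pc4: +16 =868
r90=1011010 pc4: +16 =884
r91=1011011 pc5: +32 =916
r92=1011100 pc4: +16 =932
r93=1011101 pc5: +32 =964
r94=1011110 pc5: +32 =996
r95=1011111 pc6: +64 =1060
r96=1100000 pc2: +4 =1064
r97=1100001 pc3: +8 =1072
r98=1100010 pc3: +8 =1080
r99=1100011 pc4: +16 =1096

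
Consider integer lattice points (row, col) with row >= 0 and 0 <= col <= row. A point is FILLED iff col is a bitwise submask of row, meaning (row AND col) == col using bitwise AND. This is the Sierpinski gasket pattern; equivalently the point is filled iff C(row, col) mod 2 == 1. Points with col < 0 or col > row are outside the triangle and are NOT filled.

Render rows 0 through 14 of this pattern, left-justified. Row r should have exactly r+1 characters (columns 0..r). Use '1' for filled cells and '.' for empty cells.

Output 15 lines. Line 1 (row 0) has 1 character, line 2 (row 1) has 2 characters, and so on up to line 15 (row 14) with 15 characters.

r0=0: 1
r1=1: 11
r2=10: 1.1
r3=11: 1111
r4=100: 1...1
r5=101: 11..11
r6=110: 1.1.1.1
r7=111: 11111111
r8=1000: 1.......1
r9=1001: 11......11
r10=1010: 1.1.....1.1
r11=1011: 1111....1111
r12=1100: 1...1...1...1
r13=1101: 11..11..11..11
r14=1110: 1.1.1.1.1.1.1.1

Answer: 1
11
1.1
1111
1...1
11..11
1.1.1.1
11111111
1.......1
11......11
1.1.....1.1
1111....1111
1...1...1...1
11..11..11..11
1.1.1.1.1.1.1.1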